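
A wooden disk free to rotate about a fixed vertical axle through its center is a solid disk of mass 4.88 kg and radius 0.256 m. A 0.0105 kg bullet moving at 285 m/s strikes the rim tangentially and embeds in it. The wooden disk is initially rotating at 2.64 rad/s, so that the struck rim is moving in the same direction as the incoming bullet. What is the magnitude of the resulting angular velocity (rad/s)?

The axle reaction passes through the axle and exerts no torque about it; angular momentum about the axle is conserved through the impact.
I_p = ½(4.88)(0.256)² = 0.1599 kg·m². Taking the sense of the bullet's angular momentum as positive, L_{bullet} = m v R = (0.0105)(285)(0.256) = 0.7661 kg·m²/s.
L_i = +I_p ω_p + m v R = +(0.1599)(2.64) + 0.7661 = 1.188 kg·m²/s.
After sticking, I_f = I_p + m R² = 0.1599 + (0.0105)(0.256)² = 0.1606 kg·m².
ω_f = L_i / I_f = 1.188 / 0.1606 = 7.399 rad/s.

|ω_f| ≈ 7.40 rad/s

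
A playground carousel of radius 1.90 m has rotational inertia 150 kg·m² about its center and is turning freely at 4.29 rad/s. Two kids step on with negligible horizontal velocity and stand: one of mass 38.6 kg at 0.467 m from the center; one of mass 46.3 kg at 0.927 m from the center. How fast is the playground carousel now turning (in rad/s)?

No external torque acts about the center; L_before = L_after.
Added inertia Σmr² = (38.6)(0.467)² + (46.3)(0.927)² = 48.21 kg·m²; I_f = 150.0 + 48.21 = 198.2 kg·m².
ω_f = I_p ω_i / I_f = (150.0)(4.29) / 198.2 = 3.247 rad/s.

ω_f ≈ 3.25 rad/s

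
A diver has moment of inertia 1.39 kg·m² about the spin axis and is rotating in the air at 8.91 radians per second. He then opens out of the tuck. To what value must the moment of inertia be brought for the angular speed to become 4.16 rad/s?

I₂ ≈ 2.98 kg·m²

With no external torque about the axis, L is conserved: I₁ω₁ = I₂ω₂.
I₂ = I₁ω₁ / ω₂ = (1.39)(8.91) / (4.16) = 2.977 kg·m².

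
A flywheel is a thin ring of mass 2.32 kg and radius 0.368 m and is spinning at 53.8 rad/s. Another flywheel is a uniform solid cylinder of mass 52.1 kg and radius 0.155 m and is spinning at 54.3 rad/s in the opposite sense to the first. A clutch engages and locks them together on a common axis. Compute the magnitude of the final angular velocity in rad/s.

|ω_f| ≈ 18.2 rad/s

The coupling torques are internal; angular momentum about the shared axis is conserved.
Moments of inertia: I_A = (2.32)(0.368)² = 0.3142 kg·m²; I_B = ½(52.1)(0.155)² = 0.6259 kg·m².
Taking A's sense as positive: L = (0.3142)(53.8) − (0.6259)(54.3) = -17.08 kg·m²·rad/s.
Combined I = 0.3142 + 0.6259 = 0.9400 kg·m².
ω_f = L / I = -17.08 / 0.9400 = -18.17 rad/s.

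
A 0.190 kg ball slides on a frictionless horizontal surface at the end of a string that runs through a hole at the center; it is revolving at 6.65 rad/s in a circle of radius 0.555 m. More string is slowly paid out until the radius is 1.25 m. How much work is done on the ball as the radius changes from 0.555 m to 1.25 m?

W ≈ -1.04 J

No torque about the axis ⇒ m r₁² ω₁ = m r₂² ω₂.
ω₂ = ω₁ (r₁/r₂)² = (6.65)(0.555/1.25)² = 1.311 rad/s.
W = ΔKE = ½m(v₂² − v₁²) = -1.039 J.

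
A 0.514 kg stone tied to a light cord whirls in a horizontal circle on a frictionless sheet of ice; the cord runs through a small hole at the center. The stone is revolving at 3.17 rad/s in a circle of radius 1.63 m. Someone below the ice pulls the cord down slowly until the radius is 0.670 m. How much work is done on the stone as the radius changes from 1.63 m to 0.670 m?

No torque about the axis ⇒ m r₁² ω₁ = m r₂² ω₂.
ω₂ = ω₁ (r₁/r₂)² = (3.17)(1.63/0.670)² = 18.76 rad/s.
W = ΔKE = ½m(v₂² − v₁²) = 33.75 J.

W ≈ 33.8 J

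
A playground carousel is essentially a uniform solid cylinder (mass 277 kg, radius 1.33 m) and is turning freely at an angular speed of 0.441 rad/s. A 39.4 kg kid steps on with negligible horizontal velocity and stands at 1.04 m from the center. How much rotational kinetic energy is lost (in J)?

The added mass arrives with no angular momentum about the center, and any external torque about the center is negligible, so the system's angular momentum is conserved.
I_p = ½(277)(1.33)² = 245.0 kg·m².
Added inertia Σmr² = (39.4)(1.04)² = 42.62 kg·m²; I_f = 245.0 + 42.62 = 287.6 kg·m².
ω_f = I_p ω_i / I_f = (245.0)(0.441) / 287.6 = 0.3757 rad/s.
KE_i = ½(245.0)(0.4410 rad/s)² = 23.82 J; KE_f = ½(287.6)(0.3757)² = 20.29 J.

energy lost ≈ 3.53 J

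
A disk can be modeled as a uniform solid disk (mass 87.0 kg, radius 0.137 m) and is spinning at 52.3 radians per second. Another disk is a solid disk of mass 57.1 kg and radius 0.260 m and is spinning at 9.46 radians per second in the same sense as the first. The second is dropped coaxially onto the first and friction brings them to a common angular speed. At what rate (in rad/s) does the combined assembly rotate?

|ω_f| ≈ 22.2 rad/s

The coupling torques are internal; angular momentum about the shared axis is conserved.
Moments of inertia: I_A = ½(87.0)(0.137)² = 0.8165 kg·m²; I_B = ½(57.1)(0.260)² = 1.930 kg·m².
Taking A's sense as positive: L = (0.8165)(52.3) + (1.930)(9.46) = 60.96 kg·m²·rad/s.
Combined I = 0.8165 + 1.930 = 2.746 kg·m².
ω_f = L / I = 60.96 / 2.746 = 22.20 rad/s.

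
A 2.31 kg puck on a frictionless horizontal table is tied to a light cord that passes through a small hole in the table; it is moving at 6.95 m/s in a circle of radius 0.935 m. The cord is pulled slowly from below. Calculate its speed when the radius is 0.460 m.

The only horizontal force on the mass is along the cord (radial), so it exerts no torque about the hole and angular momentum m v r is conserved.
v₂ = v₁ r₁ / r₂ = (6.95)(0.935) / (0.460) = 14.13 m/s.

v₂ ≈ 14.1 m/s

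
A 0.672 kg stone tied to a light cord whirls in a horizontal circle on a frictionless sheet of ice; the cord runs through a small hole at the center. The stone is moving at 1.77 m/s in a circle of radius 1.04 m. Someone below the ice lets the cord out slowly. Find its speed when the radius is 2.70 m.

v₂ ≈ 0.682 m/s

The only horizontal force on the mass is along the cord (radial), so it exerts no torque about the hole and angular momentum m v r is conserved.
v₂ = v₁ r₁ / r₂ = (1.77)(1.04) / (2.70) = 0.6818 m/s.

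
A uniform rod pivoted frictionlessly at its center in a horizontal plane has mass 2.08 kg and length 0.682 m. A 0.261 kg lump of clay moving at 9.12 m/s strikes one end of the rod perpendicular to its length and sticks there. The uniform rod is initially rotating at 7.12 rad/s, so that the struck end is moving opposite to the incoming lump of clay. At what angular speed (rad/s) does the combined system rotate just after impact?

|ω_f| ≈ 2.14 rad/s

About the pivot the impulsive forces during the collision are internal, so angular momentum about that axis is conserved.
I_p = (1/12)(2.08)(0.682)² = 0.08062 kg·m². Taking the sense of the lump of clay's angular momentum as positive, L_{lump} = m v R = (0.261)(9.12)(0.682/2) = 0.8117 kg·m²/s.
L_i = −I_p ω_p + m v R = −(0.08062)(7.12) + 0.8117 = 0.2377 kg·m²/s.
After sticking, I_f = I_p + m R² = 0.08062 + (0.261)(0.682/2)² = 0.1110 kg·m².
ω_f = L_i / I_f = 0.2377 / 0.1110 = 2.142 rad/s.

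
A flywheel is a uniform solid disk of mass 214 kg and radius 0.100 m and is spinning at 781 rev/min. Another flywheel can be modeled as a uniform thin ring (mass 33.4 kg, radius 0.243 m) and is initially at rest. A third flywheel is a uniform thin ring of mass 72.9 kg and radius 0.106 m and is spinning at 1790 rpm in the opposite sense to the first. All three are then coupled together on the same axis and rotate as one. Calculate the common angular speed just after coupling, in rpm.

|ω_f| ≈ 163 rpm

The coupling torques are internal; angular momentum about the shared axis is conserved.
Moments of inertia: I_A = ½(214)(0.100)² = 1.070 kg·m²; I_B = (33.4)(0.243)² = 1.972 kg·m²; I_C = (72.9)(0.106)² = 0.8191 kg·m².
Taking A's sense as positive: L = (1.070)(781) − (0.8191)(1790) = -630.5 kg·m²·rpm.
Combined I = 1.070 + 1.972 + 0.8191 = 3.861 kg·m².
ω_f = L / I = -630.5 / 3.861 = -163.3 rpm.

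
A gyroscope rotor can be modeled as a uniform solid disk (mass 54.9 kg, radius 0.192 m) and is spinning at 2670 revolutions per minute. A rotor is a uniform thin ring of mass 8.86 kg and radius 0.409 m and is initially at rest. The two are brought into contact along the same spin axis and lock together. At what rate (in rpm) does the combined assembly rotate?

No external torque acts about the common axis, so total angular momentum is conserved.
Moments of inertia: I_A = ½(54.9)(0.192)² = 1.012 kg·m²; I_B = (8.86)(0.409)² = 1.482 kg·m².
Taking A's sense as positive: L = (1.012)(2670) = 2702 kg·m²·rpm.
Combined I = 1.012 + 1.482 = 2.494 kg·m².
ω_f = L / I = 2702 / 2.494 = 1083 rpm.

|ω_f| ≈ 1080 rpm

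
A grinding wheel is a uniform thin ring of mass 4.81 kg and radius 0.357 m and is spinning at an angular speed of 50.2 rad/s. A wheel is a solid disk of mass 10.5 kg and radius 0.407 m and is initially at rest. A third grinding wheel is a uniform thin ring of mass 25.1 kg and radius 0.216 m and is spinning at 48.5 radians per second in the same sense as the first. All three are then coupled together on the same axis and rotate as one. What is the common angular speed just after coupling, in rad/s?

|ω_f| ≈ 33.0 rad/s

No external torque acts about the common axis, so total angular momentum is conserved.
Moments of inertia: I_A = (4.81)(0.357)² = 0.6130 kg·m²; I_B = ½(10.5)(0.407)² = 0.8697 kg·m²; I_C = (25.1)(0.216)² = 1.171 kg·m².
Taking A's sense as positive: L = (0.6130)(50.2) + (1.171)(48.5) = 87.57 kg·m²·rad/s.
Combined I = 0.6130 + 0.8697 + 1.171 = 2.654 kg·m².
ω_f = L / I = 87.57 / 2.654 = 33.00 rad/s.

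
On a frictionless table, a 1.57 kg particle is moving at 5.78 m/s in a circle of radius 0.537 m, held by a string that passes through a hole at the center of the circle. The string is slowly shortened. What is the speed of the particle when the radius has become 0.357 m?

Central (radial) force ⇒ zero torque about the center ⇒ m v r is constant.
v₂ = v₁ r₁ / r₂ = (5.78)(0.537) / (0.357) = 8.694 m/s.

v₂ ≈ 8.69 m/s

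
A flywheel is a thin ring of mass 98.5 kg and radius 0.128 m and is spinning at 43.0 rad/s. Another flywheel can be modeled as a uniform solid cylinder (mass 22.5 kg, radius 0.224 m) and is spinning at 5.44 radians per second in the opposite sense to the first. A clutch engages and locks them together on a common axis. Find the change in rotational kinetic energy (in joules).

The coupling torques are internal; angular momentum about the shared axis is conserved.
Moments of inertia: I_A = (98.5)(0.128)² = 1.614 kg·m²; I_B = ½(22.5)(0.224)² = 0.5645 kg·m².
Taking A's sense as positive: L = (1.614)(43.0) − (0.5645)(5.44) = 66.32 kg·m²·rad/s.
Combined I = 1.614 + 0.5645 = 2.178 kg·m².
ω_f = L / I = 66.32 / 2.178 = 30.45 rad/s.
KE_i = ½ΣIω² = 1500 J; KE_f = ½(2.178)(30.45)² = 1010 J.

ΔKE ≈ -491 J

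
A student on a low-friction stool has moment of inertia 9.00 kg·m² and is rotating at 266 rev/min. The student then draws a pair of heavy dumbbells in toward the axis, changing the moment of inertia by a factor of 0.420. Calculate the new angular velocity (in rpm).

Angular momentum about the spin axis is conserved since the torque about it is zero.
I₂ = 0.420 × 9.00 = 3.780 kg·m².
ω₂ = I₁ω₁ / I₂ = (9.000)(266 rpm) / (3.780) = 633.3 rpm.

ω₂ ≈ 633 rpm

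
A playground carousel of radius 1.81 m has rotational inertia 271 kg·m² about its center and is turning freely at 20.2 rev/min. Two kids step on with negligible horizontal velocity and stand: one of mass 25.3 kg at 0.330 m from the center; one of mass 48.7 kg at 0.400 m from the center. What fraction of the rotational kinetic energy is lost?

The added mass arrives with no angular momentum about the center, and any external torque about the center is negligible, so the system's angular momentum is conserved.
Added inertia Σmr² = (25.3)(0.330)² + (48.7)(0.400)² = 10.55 kg·m²; I_f = 271.0 + 10.55 = 281.5 kg·m².
ω_f = I_p ω_i / I_f = (271.0)(20.2) / 281.5 = 19.44 rpm.
KE_i = ½(271.0)(2.115 rad/s)² = 606.3 J; KE_f = ½(281.5)(2.036)² = 583.6 J.
Fraction lost = 0.03746.

fraction ≈ 0.0375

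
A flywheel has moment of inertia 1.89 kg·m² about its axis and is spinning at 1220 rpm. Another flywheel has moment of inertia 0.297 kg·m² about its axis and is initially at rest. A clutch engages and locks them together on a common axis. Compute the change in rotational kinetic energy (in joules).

The coupling torques are internal; angular momentum about the shared axis is conserved.
Taking A's sense as positive: L = (1.890)(1220) = 2306 kg·m²·rpm.
Combined I = 1.890 + 0.2970 = 2.187 kg·m².
ω_f = L / I = 2306 / 2.187 = 1054 rpm.
KE_i = ½ΣIω² = 15420 J; KE_f = ½(2.187)(110.4)² = 13330 J.

ΔKE ≈ -2090 J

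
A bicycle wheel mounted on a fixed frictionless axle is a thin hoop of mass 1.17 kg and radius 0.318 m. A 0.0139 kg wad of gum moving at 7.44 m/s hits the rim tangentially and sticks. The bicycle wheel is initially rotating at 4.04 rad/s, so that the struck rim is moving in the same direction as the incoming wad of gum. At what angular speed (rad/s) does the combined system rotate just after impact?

About the axle the impulsive forces during the collision are internal, so angular momentum about that axis is conserved.
I_p = (1.17)(0.318)² = 0.1183 kg·m². Taking the sense of the wad of gum's angular momentum as positive, L_{wad} = m v R = (0.0139)(7.44)(0.318) = 0.03289 kg·m²/s.
L_i = +I_p ω_p + m v R = +(0.1183)(4.04) + 0.03289 = 0.5109 kg·m²/s.
After sticking, I_f = I_p + m R² = 0.1183 + (0.0139)(0.318)² = 0.1197 kg·m².
ω_f = L_i / I_f = 0.5109 / 0.1197 = 4.267 rad/s.

|ω_f| ≈ 4.27 rad/s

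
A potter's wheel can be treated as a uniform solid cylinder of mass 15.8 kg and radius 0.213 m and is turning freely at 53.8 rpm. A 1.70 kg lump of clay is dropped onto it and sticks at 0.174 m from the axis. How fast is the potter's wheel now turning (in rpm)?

ω_f ≈ 47.0 rpm

No external torque acts about the axis; L_before = L_after.
I_p = ½(15.8)(0.213)² = 0.3584 kg·m².
Added inertia Σmr² = (1.70)(0.174)² = 0.05147 kg·m²; I_f = 0.3584 + 0.05147 = 0.4099 kg·m².
ω_f = I_p ω_i / I_f = (0.3584)(53.8) / 0.4099 = 47.04 rpm.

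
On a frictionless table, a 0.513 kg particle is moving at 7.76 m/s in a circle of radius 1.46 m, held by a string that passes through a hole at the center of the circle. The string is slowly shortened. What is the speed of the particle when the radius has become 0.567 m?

The only horizontal force on the mass is along the cord (radial), so it exerts no torque about the hole and angular momentum m v r is conserved.
v₂ = v₁ r₁ / r₂ = (7.76)(1.46) / (0.567) = 19.98 m/s.

v₂ ≈ 20.0 m/s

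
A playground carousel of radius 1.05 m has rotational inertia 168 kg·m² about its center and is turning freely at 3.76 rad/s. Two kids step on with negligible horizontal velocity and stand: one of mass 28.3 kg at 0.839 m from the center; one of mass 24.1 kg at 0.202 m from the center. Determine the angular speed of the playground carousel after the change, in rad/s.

No external torque acts about the center; L_before = L_after.
Added inertia Σmr² = (28.3)(0.839)² + (24.1)(0.202)² = 20.90 kg·m²; I_f = 168.0 + 20.90 = 188.9 kg·m².
ω_f = I_p ω_i / I_f = (168.0)(3.76) / 188.9 = 3.344 rad/s.

ω_f ≈ 3.34 rad/s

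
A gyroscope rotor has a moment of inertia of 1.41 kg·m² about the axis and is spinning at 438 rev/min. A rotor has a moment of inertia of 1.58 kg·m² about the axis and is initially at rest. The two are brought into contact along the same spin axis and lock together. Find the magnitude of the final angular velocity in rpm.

The coupling torques are internal; angular momentum about the shared axis is conserved.
Taking A's sense as positive: L = (1.410)(438) = 617.6 kg·m²·rpm.
Combined I = 1.410 + 1.580 = 2.990 kg·m².
ω_f = L / I = 617.6 / 2.990 = 206.5 rpm.

|ω_f| ≈ 207 rpm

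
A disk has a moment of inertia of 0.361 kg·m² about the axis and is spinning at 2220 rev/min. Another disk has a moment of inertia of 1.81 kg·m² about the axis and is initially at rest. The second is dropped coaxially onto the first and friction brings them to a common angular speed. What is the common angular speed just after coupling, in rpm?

No external torque acts about the common axis, so total angular momentum is conserved.
Taking A's sense as positive: L = (0.3610)(2220) = 801.4 kg·m²·rpm.
Combined I = 0.3610 + 1.810 = 2.171 kg·m².
ω_f = L / I = 801.4 / 2.171 = 369.1 rpm.

|ω_f| ≈ 369 rpm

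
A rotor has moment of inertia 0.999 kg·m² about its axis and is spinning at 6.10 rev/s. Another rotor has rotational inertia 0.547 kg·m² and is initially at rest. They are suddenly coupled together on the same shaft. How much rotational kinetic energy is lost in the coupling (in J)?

The coupling torques are internal; angular momentum about the shared axis is conserved.
Taking A's sense as positive: L = (0.9990)(6.10) = 6.094 kg·m²·rev/s.
Combined I = 0.9990 + 0.5470 = 1.546 kg·m².
ω_f = L / I = 6.094 / 1.546 = 3.942 rev/s.
KE_i = ½ΣIω² = 733.8 J; KE_f = ½(1.546)(24.77)² = 474.1 J.

ΔKE lost ≈ 260 J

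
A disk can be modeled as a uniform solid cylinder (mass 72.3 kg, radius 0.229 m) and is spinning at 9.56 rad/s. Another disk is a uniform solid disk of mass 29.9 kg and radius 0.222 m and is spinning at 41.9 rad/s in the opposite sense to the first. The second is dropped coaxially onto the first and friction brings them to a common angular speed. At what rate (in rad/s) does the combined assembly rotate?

|ω_f| ≈ 4.84 rad/s

The coupling torques are internal; angular momentum about the shared axis is conserved.
Moments of inertia: I_A = ½(72.3)(0.229)² = 1.896 kg·m²; I_B = ½(29.9)(0.222)² = 0.7368 kg·m².
Taking A's sense as positive: L = (1.896)(9.56) − (0.7368)(41.9) = -12.75 kg·m²·rad/s.
Combined I = 1.896 + 0.7368 = 2.633 kg·m².
ω_f = L / I = -12.75 / 2.633 = -4.843 rad/s.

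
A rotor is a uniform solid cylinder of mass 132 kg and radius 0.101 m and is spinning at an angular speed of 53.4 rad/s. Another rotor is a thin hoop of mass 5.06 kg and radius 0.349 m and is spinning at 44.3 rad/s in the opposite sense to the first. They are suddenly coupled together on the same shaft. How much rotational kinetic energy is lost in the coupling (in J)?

ΔKE lost ≈ 1540 J

The coupling torques are internal; angular momentum about the shared axis is conserved.
Moments of inertia: I_A = ½(132)(0.101)² = 0.6733 kg·m²; I_B = (5.06)(0.349)² = 0.6163 kg·m².
Taking A's sense as positive: L = (0.6733)(53.4) − (0.6163)(44.3) = 8.650 kg·m²·rad/s.
Combined I = 0.6733 + 0.6163 = 1.290 kg·m².
ω_f = L / I = 8.650 / 1.290 = 6.707 rad/s.
KE_i = ½ΣIω² = 1565 J; KE_f = ½(1.290)(6.707)² = 29.01 J.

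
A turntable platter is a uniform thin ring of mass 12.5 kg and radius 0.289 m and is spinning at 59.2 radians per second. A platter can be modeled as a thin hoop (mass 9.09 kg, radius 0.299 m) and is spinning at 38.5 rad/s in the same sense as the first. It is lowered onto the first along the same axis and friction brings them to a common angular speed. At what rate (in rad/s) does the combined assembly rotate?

No external torque acts about the common axis, so total angular momentum is conserved.
Moments of inertia: I_A = (12.5)(0.289)² = 1.044 kg·m²; I_B = (9.09)(0.299)² = 0.8127 kg·m².
Taking A's sense as positive: L = (1.044)(59.2) + (0.8127)(38.5) = 93.09 kg·m²·rad/s.
Combined I = 1.044 + 0.8127 = 1.857 kg·m².
ω_f = L / I = 93.09 / 1.857 = 50.14 rad/s.

|ω_f| ≈ 50.1 rad/s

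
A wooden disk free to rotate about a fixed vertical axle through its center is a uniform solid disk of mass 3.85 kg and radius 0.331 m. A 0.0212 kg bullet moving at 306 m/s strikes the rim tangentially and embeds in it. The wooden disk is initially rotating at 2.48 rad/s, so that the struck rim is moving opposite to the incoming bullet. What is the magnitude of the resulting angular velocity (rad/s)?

About the axle the impulsive forces during the collision are internal, so angular momentum about that axis is conserved.
I_p = ½(3.85)(0.331)² = 0.2109 kg·m². Taking the sense of the bullet's angular momentum as positive, L_{bullet} = m v R = (0.0212)(306)(0.331) = 2.147 kg·m²/s.
L_i = −I_p ω_p + m v R = −(0.2109)(2.48) + 2.147 = 1.624 kg·m²/s.
After sticking, I_f = I_p + m R² = 0.2109 + (0.0212)(0.331)² = 0.2132 kg·m².
ω_f = L_i / I_f = 1.624 / 0.2132 = 7.617 rad/s.

|ω_f| ≈ 7.62 rad/s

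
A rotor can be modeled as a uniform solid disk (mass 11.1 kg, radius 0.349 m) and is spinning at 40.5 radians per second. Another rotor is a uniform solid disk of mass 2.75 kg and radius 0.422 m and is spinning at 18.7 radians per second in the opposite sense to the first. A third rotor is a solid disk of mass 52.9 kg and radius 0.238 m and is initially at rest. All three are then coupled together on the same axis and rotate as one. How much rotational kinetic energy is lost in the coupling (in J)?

ΔKE lost ≈ 490 J

The coupling torques are internal; angular momentum about the shared axis is conserved.
Moments of inertia: I_A = ½(11.1)(0.349)² = 0.6760 kg·m²; I_B = ½(2.75)(0.422)² = 0.2449 kg·m²; I_C = ½(52.9)(0.238)² = 1.498 kg·m².
Taking A's sense as positive: L = (0.6760)(40.5) − (0.2449)(18.7) = 22.80 kg·m²·rad/s.
Combined I = 0.6760 + 0.2449 + 1.498 = 2.419 kg·m².
ω_f = L / I = 22.80 / 2.419 = 9.425 rad/s.
KE_i = ½ΣIω² = 597.2 J; KE_f = ½(2.419)(9.425)² = 107.4 J.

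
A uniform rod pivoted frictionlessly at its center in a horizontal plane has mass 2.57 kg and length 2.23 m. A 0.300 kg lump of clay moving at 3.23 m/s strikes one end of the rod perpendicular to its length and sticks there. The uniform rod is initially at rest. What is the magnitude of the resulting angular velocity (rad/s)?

|ω_f| ≈ 0.751 rad/s

The axle reaction passes through the pivot and exerts no torque about it; angular momentum about the pivot is conserved through the impact.
I_p = (1/12)(2.57)(2.23)² = 1.065 kg·m². Taking the sense of the lump of clay's angular momentum as positive, L_{lump} = m v R = (0.300)(3.23)(2.23/2) = 1.080 kg·m²/s.
L_i = 0 + 1.080 = 1.080 kg·m²/s.
After sticking, I_f = I_p + m R² = 1.065 + (0.300)(2.23/2)² = 1.438 kg·m².
ω_f = L_i / I_f = 1.080 / 1.438 = 0.7513 rad/s.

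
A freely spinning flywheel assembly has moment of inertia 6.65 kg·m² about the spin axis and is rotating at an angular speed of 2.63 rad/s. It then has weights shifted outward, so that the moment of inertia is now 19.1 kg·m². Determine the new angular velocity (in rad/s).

ω₂ ≈ 0.916 rad/s

No external torque acts about the spin axis, so angular momentum is conserved.
ω₂ = I₁ω₁ / I₂ = (6.650)(2.63 rad/s) / (19.10) = 0.9157 rad/s.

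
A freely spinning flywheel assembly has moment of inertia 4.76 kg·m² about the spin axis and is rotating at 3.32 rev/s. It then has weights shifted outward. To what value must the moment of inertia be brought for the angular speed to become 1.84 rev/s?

I₂ ≈ 8.59 kg·m²

With no external torque about the axis, L is conserved: I₁ω₁ = I₂ω₂.
I₂ = I₁ω₁ / ω₂ = (4.76)(3.32) / (1.84) = 8.589 kg·m².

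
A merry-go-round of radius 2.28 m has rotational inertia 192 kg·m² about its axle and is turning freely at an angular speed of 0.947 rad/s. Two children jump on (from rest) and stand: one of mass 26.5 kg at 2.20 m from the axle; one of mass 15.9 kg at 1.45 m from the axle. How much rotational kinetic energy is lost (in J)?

energy lost ≈ 39.4 J

The added mass arrives with no angular momentum about the axle, and any external torque about the axle is negligible, so the system's angular momentum is conserved.
Added inertia Σmr² = (26.5)(2.20)² + (15.9)(1.45)² = 161.7 kg·m²; I_f = 192.0 + 161.7 = 353.7 kg·m².
ω_f = I_p ω_i / I_f = (192.0)(0.947) / 353.7 = 0.5141 rad/s.
KE_i = ½(192.0)(0.9470 rad/s)² = 86.09 J; KE_f = ½(353.7)(0.5141)² = 46.74 J.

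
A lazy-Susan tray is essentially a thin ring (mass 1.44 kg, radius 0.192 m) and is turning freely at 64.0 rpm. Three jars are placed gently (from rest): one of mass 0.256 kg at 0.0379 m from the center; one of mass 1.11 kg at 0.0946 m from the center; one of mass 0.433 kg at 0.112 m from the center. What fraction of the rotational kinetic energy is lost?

The added mass arrives with no angular momentum about the center, and any external torque about the center is negligible, so the system's angular momentum is conserved.
I_p = (1.44)(0.192)² = 0.05308 kg·m².
Added inertia Σmr² = (0.256)(0.0379)² + (1.11)(0.0946)² + (0.433)(0.112)² = 0.01573 kg·m²; I_f = 0.05308 + 0.01573 = 0.06882 kg·m².
ω_f = I_p ω_i / I_f = (0.05308)(64.0) / 0.06882 = 49.37 rpm.
KE_i = ½(0.05308)(6.702 rad/s)² = 1.192 J; KE_f = ½(0.06882)(5.170)² = 0.9196 J.
Fraction lost = 0.2286.

fraction ≈ 0.229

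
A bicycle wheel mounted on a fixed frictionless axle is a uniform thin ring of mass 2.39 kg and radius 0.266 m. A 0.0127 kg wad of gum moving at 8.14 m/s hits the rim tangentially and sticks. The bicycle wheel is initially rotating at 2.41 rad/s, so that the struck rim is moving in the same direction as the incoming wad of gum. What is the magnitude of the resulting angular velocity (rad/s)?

|ω_f| ≈ 2.56 rad/s

The axle reaction passes through the axle and exerts no torque about it; angular momentum about the axle is conserved through the impact.
I_p = (2.39)(0.266)² = 0.1691 kg·m². Taking the sense of the wad of gum's angular momentum as positive, L_{wad} = m v R = (0.0127)(8.14)(0.266) = 0.02750 kg·m²/s.
L_i = +I_p ω_p + m v R = +(0.1691)(2.41) + 0.02750 = 0.4350 kg·m²/s.
After sticking, I_f = I_p + m R² = 0.1691 + (0.0127)(0.266)² = 0.1700 kg·m².
ω_f = L_i / I_f = 0.4350 / 0.1700 = 2.559 rad/s.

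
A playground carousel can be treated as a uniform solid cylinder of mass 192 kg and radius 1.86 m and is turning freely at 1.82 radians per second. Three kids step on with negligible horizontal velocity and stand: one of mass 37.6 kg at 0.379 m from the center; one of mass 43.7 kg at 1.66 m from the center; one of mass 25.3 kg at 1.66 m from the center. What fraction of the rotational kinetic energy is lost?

The added mass arrives with no angular momentum about the center, and any external torque about the center is negligible, so the system's angular momentum is conserved.
I_p = ½(192)(1.86)² = 332.1 kg·m².
Added inertia Σmr² = (37.6)(0.379)² + (43.7)(1.66)² + (25.3)(1.66)² = 195.5 kg·m²; I_f = 332.1 + 195.5 = 527.7 kg·m².
ω_f = I_p ω_i / I_f = (332.1)(1.82) / 527.7 = 1.146 rad/s.
KE_i = ½(332.1)(1.820 rad/s)² = 550.1 J; KE_f = ½(527.7)(1.146)² = 346.2 J.
Fraction lost = 0.3706.

fraction ≈ 0.371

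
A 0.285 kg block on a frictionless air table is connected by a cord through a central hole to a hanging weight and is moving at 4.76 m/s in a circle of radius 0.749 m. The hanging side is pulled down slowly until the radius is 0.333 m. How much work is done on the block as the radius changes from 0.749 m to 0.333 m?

Central (radial) force ⇒ zero torque about the center ⇒ m v r is constant.
v₂ = v₁ r₁ / r₂ = (4.76)(0.749) / (0.333) = 10.71 m/s.
W = ΔKE = ½m(v₂² − v₁²) = 13.11 J.

W ≈ 13.1 J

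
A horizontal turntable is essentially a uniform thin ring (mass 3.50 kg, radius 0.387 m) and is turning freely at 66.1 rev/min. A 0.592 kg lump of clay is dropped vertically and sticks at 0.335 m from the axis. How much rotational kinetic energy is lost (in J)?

No external torque acts about the axis; L_before = L_after.
I_p = (3.50)(0.387)² = 0.5242 kg·m².
Added inertia Σmr² = (0.592)(0.335)² = 0.06644 kg·m²; I_f = 0.5242 + 0.06644 = 0.5906 kg·m².
ω_f = I_p ω_i / I_f = (0.5242)(66.1) / 0.5906 = 58.66 rpm.
KE_i = ½(0.5242)(6.922 rad/s)² = 12.56 J; KE_f = ½(0.5906)(6.143)² = 11.15 J.

energy lost ≈ 1.41 J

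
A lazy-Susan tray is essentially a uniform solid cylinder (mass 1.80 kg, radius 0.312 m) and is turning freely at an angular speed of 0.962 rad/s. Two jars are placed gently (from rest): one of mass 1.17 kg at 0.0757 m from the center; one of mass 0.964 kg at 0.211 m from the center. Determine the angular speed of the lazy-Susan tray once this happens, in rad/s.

ω_f ≈ 0.614 rad/s

The added mass arrives with no angular momentum about the center, and any external torque about the center is negligible, so the system's angular momentum is conserved.
I_p = ½(1.80)(0.312)² = 0.08761 kg·m².
Added inertia Σmr² = (1.17)(0.0757)² + (0.964)(0.211)² = 0.04962 kg·m²; I_f = 0.08761 + 0.04962 = 0.1372 kg·m².
ω_f = I_p ω_i / I_f = (0.08761)(0.962) / 0.1372 = 0.6141 rad/s.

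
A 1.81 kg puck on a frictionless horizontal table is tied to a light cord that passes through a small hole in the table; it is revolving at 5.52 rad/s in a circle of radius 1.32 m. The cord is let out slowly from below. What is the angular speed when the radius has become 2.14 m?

No torque about the axis ⇒ m r₁² ω₁ = m r₂² ω₂.
ω₂ = ω₁ (r₁/r₂)² = (5.52)(1.32/2.14)² = 2.100 rad/s.

ω₂ ≈ 2.10 rad/s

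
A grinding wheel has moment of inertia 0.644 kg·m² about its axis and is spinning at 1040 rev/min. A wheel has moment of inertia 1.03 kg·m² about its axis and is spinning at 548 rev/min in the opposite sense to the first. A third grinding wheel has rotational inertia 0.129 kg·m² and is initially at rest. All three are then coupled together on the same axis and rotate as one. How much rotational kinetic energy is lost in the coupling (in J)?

No external torque acts about the common axis, so total angular momentum is conserved.
Taking A's sense as positive: L = (0.6440)(1040) − (1.030)(548) = 105.3 kg·m²·rpm.
Combined I = 0.6440 + 1.030 + 0.1290 = 1.803 kg·m².
ω_f = L / I = 105.3 / 1.803 = 58.41 rpm.
KE_i = ½ΣIω² = 5515 J; KE_f = ½(1.803)(6.117)² = 33.73 J.

ΔKE lost ≈ 5480 J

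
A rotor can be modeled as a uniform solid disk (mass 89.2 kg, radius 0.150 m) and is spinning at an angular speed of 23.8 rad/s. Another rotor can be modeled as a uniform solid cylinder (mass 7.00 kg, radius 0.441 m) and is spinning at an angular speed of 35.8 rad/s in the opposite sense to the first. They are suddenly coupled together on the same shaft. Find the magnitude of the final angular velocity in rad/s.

|ω_f| ≈ 0.288 rad/s

The coupling torques are internal; angular momentum about the shared axis is conserved.
Moments of inertia: I_A = ½(89.2)(0.150)² = 1.004 kg·m²; I_B = ½(7.00)(0.441)² = 0.6807 kg·m².
Taking A's sense as positive: L = (1.004)(23.8) − (0.6807)(35.8) = -0.4852 kg·m²·rad/s.
Combined I = 1.004 + 0.6807 = 1.684 kg·m².
ω_f = L / I = -0.4852 / 1.684 = -0.2881 rad/s.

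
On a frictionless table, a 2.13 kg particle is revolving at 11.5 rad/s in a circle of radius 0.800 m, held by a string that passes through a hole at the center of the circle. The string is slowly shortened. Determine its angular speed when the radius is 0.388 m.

No torque about the axis ⇒ m r₁² ω₁ = m r₂² ω₂.
ω₂ = ω₁ (r₁/r₂)² = (11.5)(0.800/0.388)² = 48.89 rad/s.

ω₂ ≈ 48.9 rad/s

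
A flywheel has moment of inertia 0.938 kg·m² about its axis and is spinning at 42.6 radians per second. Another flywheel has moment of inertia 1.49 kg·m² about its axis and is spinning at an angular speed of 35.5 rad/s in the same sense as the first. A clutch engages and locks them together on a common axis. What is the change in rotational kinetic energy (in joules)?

No external torque acts about the common axis, so total angular momentum is conserved.
Taking A's sense as positive: L = (0.9380)(42.6) + (1.490)(35.5) = 92.85 kg·m²·rad/s.
Combined I = 0.9380 + 1.490 = 2.428 kg·m².
ω_f = L / I = 92.85 / 2.428 = 38.24 rad/s.
KE_i = ½ΣIω² = 1790 J; KE_f = ½(2.428)(38.24)² = 1776 J.

ΔKE ≈ -14.5 J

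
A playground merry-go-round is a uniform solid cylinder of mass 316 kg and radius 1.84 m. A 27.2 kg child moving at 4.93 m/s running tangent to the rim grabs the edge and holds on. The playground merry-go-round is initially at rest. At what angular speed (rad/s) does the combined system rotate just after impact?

|ω_f| ≈ 0.394 rad/s

The axle reaction passes through the axle and exerts no torque about it; angular momentum about the axle is conserved through the impact.
I_p = ½(316)(1.84)² = 534.9 kg·m². Taking the sense of the child's angular momentum as positive, L_{child} = m v R = (27.2)(4.93)(1.84) = 246.7 kg·m²/s.
L_i = 0 + 246.7 = 246.7 kg·m²/s.
After sticking, I_f = I_p + m R² = 534.9 + (27.2)(1.84)² = 627.0 kg·m².
ω_f = L_i / I_f = 246.7 / 627.0 = 0.3935 rad/s.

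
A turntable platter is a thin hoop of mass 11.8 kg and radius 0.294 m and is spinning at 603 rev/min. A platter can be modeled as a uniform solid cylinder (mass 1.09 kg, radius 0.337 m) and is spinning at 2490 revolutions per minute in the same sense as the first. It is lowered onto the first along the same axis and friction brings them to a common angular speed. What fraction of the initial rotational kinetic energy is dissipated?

The coupling torques are internal; angular momentum about the shared axis is conserved.
Moments of inertia: I_A = (11.8)(0.294)² = 1.020 kg·m²; I_B = ½(1.09)(0.337)² = 0.06190 kg·m².
Taking A's sense as positive: L = (1.020)(603) + (0.06190)(2490) = 769.1 kg·m²·rpm.
Combined I = 1.020 + 0.06190 = 1.082 kg·m².
ω_f = L / I = 769.1 / 1.082 = 711.0 rpm.
KE_i = ½ΣIω² = 4138 J; KE_f = ½(1.082)(74.45)² = 2998 J.
Fraction dissipated = (KE_i − KE_f)/KE_i = 0.2754.

fraction ≈ 0.275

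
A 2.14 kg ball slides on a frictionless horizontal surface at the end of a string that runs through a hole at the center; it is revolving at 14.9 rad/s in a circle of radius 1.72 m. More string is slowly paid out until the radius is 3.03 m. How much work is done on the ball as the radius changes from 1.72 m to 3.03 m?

The constraining force is radial, so m r² ω about the center is conserved.
ω₂ = ω₁ (r₁/r₂)² = (14.9)(1.72/3.03)² = 4.801 rad/s.
W = ΔKE = ½m(v₂² − v₁²) = -476.3 J.

W ≈ -476 J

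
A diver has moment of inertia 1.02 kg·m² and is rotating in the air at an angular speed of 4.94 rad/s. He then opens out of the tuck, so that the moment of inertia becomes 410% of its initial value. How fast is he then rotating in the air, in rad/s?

With no external torque about the axis, L is conserved: I₁ω₁ = I₂ω₂.
I₂ = 4.10 × 1.02 = 4.182 kg·m².
ω₂ = I₁ω₁ / I₂ = (1.020)(4.94 rad/s) / (4.182) = 1.205 rad/s.

ω₂ ≈ 1.20 rad/s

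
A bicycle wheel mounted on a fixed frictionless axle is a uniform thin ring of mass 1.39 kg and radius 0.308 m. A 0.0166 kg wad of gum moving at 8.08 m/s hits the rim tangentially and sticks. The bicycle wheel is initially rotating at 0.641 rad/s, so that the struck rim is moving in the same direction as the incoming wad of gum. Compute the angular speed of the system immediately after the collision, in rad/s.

|ω_f| ≈ 0.943 rad/s

About the axle the impulsive forces during the collision are internal, so angular momentum about that axis is conserved.
I_p = (1.39)(0.308)² = 0.1319 kg·m². Taking the sense of the wad of gum's angular momentum as positive, L_{wad} = m v R = (0.0166)(8.08)(0.308) = 0.04131 kg·m²/s.
L_i = +I_p ω_p + m v R = +(0.1319)(0.641) + 0.04131 = 0.1258 kg·m²/s.
After sticking, I_f = I_p + m R² = 0.1319 + (0.0166)(0.308)² = 0.1334 kg·m².
ω_f = L_i / I_f = 0.1258 / 0.1334 = 0.9430 rad/s.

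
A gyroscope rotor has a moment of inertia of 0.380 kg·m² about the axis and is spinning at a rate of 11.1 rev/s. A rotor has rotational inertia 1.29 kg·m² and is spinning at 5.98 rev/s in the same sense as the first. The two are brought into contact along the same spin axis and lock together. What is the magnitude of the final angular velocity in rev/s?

|ω_f| ≈ 7.15 rev/s

No external torque acts about the common axis, so total angular momentum is conserved.
Taking A's sense as positive: L = (0.3800)(11.1) + (1.290)(5.98) = 11.93 kg·m²·rev/s.
Combined I = 0.3800 + 1.290 = 1.670 kg·m².
ω_f = L / I = 11.93 / 1.670 = 7.145 rev/s.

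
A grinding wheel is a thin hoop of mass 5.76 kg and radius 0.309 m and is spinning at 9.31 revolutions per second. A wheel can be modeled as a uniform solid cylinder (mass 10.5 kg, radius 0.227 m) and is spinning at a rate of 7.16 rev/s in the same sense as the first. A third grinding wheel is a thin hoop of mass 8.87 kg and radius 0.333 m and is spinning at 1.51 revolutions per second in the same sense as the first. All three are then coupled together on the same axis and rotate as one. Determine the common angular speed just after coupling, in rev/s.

|ω_f| ≈ 4.74 rev/s

No external torque acts about the common axis, so total angular momentum is conserved.
Moments of inertia: I_A = (5.76)(0.309)² = 0.5500 kg·m²; I_B = ½(10.5)(0.227)² = 0.2705 kg·m²; I_C = (8.87)(0.333)² = 0.9836 kg·m².
Taking A's sense as positive: L = (0.5500)(9.31) + (0.2705)(7.16) + (0.9836)(1.51) = 8.542 kg·m²·rev/s.
Combined I = 0.5500 + 0.2705 + 0.9836 = 1.804 kg·m².
ω_f = L / I = 8.542 / 1.804 = 4.735 rev/s.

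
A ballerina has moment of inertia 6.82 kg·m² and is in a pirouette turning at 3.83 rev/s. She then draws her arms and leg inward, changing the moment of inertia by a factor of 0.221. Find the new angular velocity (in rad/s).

ω₂ ≈ 109 rad/s

No external torque acts about the spin axis, so angular momentum is conserved.
I₂ = 0.221 × 6.82 = 1.507 kg·m².
ω₂ = I₁ω₁ / I₂ = (6.820)(3.83 rev/s) / (1.507) = 17.33 rev/s = 108.9 rad/s.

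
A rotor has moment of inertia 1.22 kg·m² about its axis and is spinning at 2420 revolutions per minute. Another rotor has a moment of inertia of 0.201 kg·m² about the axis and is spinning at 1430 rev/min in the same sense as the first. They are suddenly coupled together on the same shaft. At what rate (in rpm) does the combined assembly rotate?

The coupling torques are internal; angular momentum about the shared axis is conserved.
Taking A's sense as positive: L = (1.220)(2420) + (0.2010)(1430) = 3240 kg·m²·rpm.
Combined I = 1.220 + 0.2010 = 1.421 kg·m².
ω_f = L / I = 3240 / 1.421 = 2280 rpm.

|ω_f| ≈ 2280 rpm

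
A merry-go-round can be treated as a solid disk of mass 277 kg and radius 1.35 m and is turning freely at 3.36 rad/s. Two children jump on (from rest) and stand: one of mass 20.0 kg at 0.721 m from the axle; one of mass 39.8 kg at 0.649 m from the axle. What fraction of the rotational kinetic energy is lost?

No external torque acts about the axle; L_before = L_after.
I_p = ½(277)(1.35)² = 252.4 kg·m².
Added inertia Σmr² = (20.0)(0.721)² + (39.8)(0.649)² = 27.16 kg·m²; I_f = 252.4 + 27.16 = 279.6 kg·m².
ω_f = I_p ω_i / I_f = (252.4)(3.36) / 279.6 = 3.034 rad/s.
KE_i = ½(252.4)(3.360 rad/s)² = 1425 J; KE_f = ½(279.6)(3.034)² = 1286 J.
Fraction lost = 0.09715.

fraction ≈ 0.0971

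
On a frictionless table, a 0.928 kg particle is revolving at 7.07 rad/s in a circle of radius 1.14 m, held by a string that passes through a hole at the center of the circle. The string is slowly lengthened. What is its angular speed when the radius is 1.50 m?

ω₂ ≈ 4.08 rad/s

No torque about the axis ⇒ m r₁² ω₁ = m r₂² ω₂.
ω₂ = ω₁ (r₁/r₂)² = (7.07)(1.14/1.50)² = 4.084 rad/s.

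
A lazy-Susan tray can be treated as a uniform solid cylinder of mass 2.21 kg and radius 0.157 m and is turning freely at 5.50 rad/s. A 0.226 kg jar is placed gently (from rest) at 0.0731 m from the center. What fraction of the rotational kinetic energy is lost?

fraction ≈ 0.0425

The added mass arrives with no angular momentum about the center, and any external torque about the center is negligible, so the system's angular momentum is conserved.
I_p = ½(2.21)(0.157)² = 0.02724 kg·m².
Added inertia Σmr² = (0.226)(0.0731)² = 0.001208 kg·m²; I_f = 0.02724 + 0.001208 = 0.02844 kg·m².
ω_f = I_p ω_i / I_f = (0.02724)(5.50) / 0.02844 = 5.266 rad/s.
KE_i = ½(0.02724)(5.500 rad/s)² = 0.4120 J; KE_f = ½(0.02844)(5.266)² = 0.3945 J.
Fraction lost = 0.04246.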